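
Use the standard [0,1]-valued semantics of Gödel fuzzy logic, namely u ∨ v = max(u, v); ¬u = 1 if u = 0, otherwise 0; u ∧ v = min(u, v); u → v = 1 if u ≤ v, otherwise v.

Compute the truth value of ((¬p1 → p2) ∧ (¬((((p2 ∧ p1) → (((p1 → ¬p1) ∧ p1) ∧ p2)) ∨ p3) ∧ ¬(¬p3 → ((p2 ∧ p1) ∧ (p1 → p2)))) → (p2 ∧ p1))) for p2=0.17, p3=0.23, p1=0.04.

¬p1: Gödel ¬ of 0.04 = 0 (operand ≠ 0)
(¬p1 → p2): 0 ≤ 0.17, so result = 1
(p2 ∧ p1) = min(0.17, 0.04) = 0.04
¬p1: Gödel ¬ of 0.04 = 0 (operand ≠ 0)
(p1 → ¬p1): 0.04 > 0, so result = 0
((p1 → ¬p1) ∧ p1) = min(0, 0.04) = 0
(((p1 → ¬p1) ∧ p1) ∧ p2) = min(0, 0.17) = 0
((p2 ∧ p1) → (((p1 → ¬p1) ∧ p1) ∧ p2)): 0.04 > 0, so result = 0
(((p2 ∧ p1) → (((p1 → ¬p1) ∧ p1) ∧ p2)) ∨ p3) = max(0, 0.23) = 0.23
¬p3: Gödel ¬ of 0.23 = 0 (operand ≠ 0)
(p2 ∧ p1) = min(0.17, 0.04) = 0.04
(p1 → p2): 0.04 ≤ 0.17, so result = 1
((p2 ∧ p1) ∧ (p1 → p2)) = min(0.04, 1) = 0.04
(¬p3 → ((p2 ∧ p1) ∧ (p1 → p2))): 0 ≤ 0.04, so result = 1
¬(¬p3 → ((p2 ∧ p1) ∧ (p1 → p2))): Gödel ¬ of 1 = 0 (operand ≠ 0)
((((p2 ∧ p1) → (((p1 → ¬p1) ∧ p1) ∧ p2)) ∨ p3) ∧ ¬(¬p3 → ((p2 ∧ p1) ∧ (p1 → p2)))) = min(0.23, 0) = 0
¬((((p2 ∧ p1) → (((p1 → ¬p1) ∧ p1) ∧ p2)) ∨ p3) ∧ ¬(¬p3 → ((p2 ∧ p1) ∧ (p1 → p2)))): Gödel ¬ of 0 = 1 (operand is 0)
(p2 ∧ p1) = min(0.17, 0.04) = 0.04
(¬((((p2 ∧ p1) → (((p1 → ¬p1) ∧ p1) ∧ p2)) ∨ p3) ∧ ¬(¬p3 → ((p2 ∧ p1) ∧ (p1 → p2)))) → (p2 ∧ p1)): 1 > 0.04, so result = 0.04
((¬p1 → p2) ∧ (¬((((p2 ∧ p1) → (((p1 → ¬p1) ∧ p1) ∧ p2)) ∨ p3) ∧ ¬(¬p3 → ((p2 ∧ p1) ∧ (p1 → p2)))) → (p2 ∧ p1))) = min(1, 0.04) = 0.04

0.04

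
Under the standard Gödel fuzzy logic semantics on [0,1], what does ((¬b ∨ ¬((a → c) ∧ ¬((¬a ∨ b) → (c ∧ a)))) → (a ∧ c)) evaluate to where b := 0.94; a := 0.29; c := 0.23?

0.23

¬b: Gödel ¬ of 0.94 = 0 (operand ≠ 0)
(a → c): 0.29 > 0.23, so result = 0.23
¬a: Gödel ¬ of 0.29 = 0 (operand ≠ 0)
(¬a ∨ b) = max(0, 0.94) = 0.94
(c ∧ a) = min(0.23, 0.29) = 0.23
((¬a ∨ b) → (c ∧ a)): 0.94 > 0.23, so result = 0.23
¬((¬a ∨ b) → (c ∧ a)): Gödel ¬ of 0.23 = 0 (operand ≠ 0)
((a → c) ∧ ¬((¬a ∨ b) → (c ∧ a))) = min(0.23, 0) = 0
¬((a → c) ∧ ¬((¬a ∨ b) → (c ∧ a))): Gödel ¬ of 0 = 1 (operand is 0)
(¬b ∨ ¬((a → c) ∧ ¬((¬a ∨ b) → (c ∧ a)))) = max(0, 1) = 1
(a ∧ c) = min(0.29, 0.23) = 0.23
((¬b ∨ ¬((a → c) ∧ ¬((¬a ∨ b) → (c ∧ a)))) → (a ∧ c)): 1 > 0.23, so result = 0.23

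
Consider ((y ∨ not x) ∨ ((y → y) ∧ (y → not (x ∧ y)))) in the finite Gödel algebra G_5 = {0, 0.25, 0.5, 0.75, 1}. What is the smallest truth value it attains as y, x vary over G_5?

The minimum is attained at y = 0.25, x = 0.25:
  not x: Gödel ¬ of 0.25 = 0 (operand ≠ 0)
  (y ∨ not x) = max(0.25, 0) = 0.25
  (y → y): 0.25 ≤ 0.25, so result = 1
  (x ∧ y) = min(0.25, 0.25) = 0.25
  not (x ∧ y): Gödel ¬ of 0.25 = 0 (operand ≠ 0)
  (y → not (x ∧ y)): 0.25 > 0, so result = 0
  ((y → y) ∧ (y → not (x ∧ y))) = min(1, 0) = 0
  ((y ∨ not x) ∨ ((y → y) ∧ (y → not (x ∧ y)))) = max(0.25, 0) = 0.25
Checking all 25 assignments confirms none give a value below 0.25.

0.25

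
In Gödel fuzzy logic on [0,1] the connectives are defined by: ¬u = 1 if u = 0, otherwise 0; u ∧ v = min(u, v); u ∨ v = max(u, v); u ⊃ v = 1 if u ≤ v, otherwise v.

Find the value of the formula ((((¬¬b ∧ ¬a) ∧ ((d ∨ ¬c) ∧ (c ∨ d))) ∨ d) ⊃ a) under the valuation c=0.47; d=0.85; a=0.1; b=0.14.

0.10

¬b: Gödel ¬ of 0.14 = 0 (operand ≠ 0)
¬¬b: Gödel ¬ of 0 = 1 (operand is 0)
¬a: Gödel ¬ of 0.1 = 0 (operand ≠ 0)
(¬¬b ∧ ¬a) = min(1, 0) = 0
¬c: Gödel ¬ of 0.47 = 0 (operand ≠ 0)
(d ∨ ¬c) = max(0.85, 0) = 0.85
(c ∨ d) = max(0.47, 0.85) = 0.85
((d ∨ ¬c) ∧ (c ∨ d)) = min(0.85, 0.85) = 0.85
((¬¬b ∧ ¬a) ∧ ((d ∨ ¬c) ∧ (c ∨ d))) = min(0, 0.85) = 0
(((¬¬b ∧ ¬a) ∧ ((d ∨ ¬c) ∧ (c ∨ d))) ∨ d) = max(0, 0.85) = 0.85
((((¬¬b ∧ ¬a) ∧ ((d ∨ ¬c) ∧ (c ∨ d))) ∨ d) ⊃ a): 0.85 > 0.1, so result = 0.1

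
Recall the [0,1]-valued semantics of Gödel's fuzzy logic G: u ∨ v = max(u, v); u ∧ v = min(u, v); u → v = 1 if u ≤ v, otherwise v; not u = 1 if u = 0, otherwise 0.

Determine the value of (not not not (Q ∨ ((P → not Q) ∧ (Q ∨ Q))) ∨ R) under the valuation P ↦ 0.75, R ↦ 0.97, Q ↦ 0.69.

not Q: Gödel ¬ of 0.69 = 0 (operand ≠ 0)
(P → not Q): 0.75 > 0, so result = 0
(Q ∨ Q) = max(0.69, 0.69) = 0.69
((P → not Q) ∧ (Q ∨ Q)) = min(0, 0.69) = 0
(Q ∨ ((P → not Q) ∧ (Q ∨ Q))) = max(0.69, 0) = 0.69
not (Q ∨ ((P → not Q) ∧ (Q ∨ Q))): Gödel ¬ of 0.69 = 0 (operand ≠ 0)
not not (Q ∨ ((P → not Q) ∧ (Q ∨ Q))): Gödel ¬ of 0 = 1 (operand is 0)
not not not (Q ∨ ((P → not Q) ∧ (Q ∨ Q))): Gödel ¬ of 1 = 0 (operand ≠ 0)
(not not not (Q ∨ ((P → not Q) ∧ (Q ∨ Q))) ∨ R) = max(0, 0.97) = 0.97

0.97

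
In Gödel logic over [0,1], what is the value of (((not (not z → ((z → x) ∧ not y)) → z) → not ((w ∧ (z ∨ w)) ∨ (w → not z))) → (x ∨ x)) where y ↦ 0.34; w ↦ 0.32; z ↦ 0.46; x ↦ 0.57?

1.00

not z: Gödel ¬ of 0.46 = 0 (operand ≠ 0)
(z → x): 0.46 ≤ 0.57, so result = 1
not y: Gödel ¬ of 0.34 = 0 (operand ≠ 0)
((z → x) ∧ not y) = min(1, 0) = 0
(not z → ((z → x) ∧ not y)): 0 ≤ 0, so result = 1
not (not z → ((z → x) ∧ not y)): Gödel ¬ of 1 = 0 (operand ≠ 0)
(not (not z → ((z → x) ∧ not y)) → z): 0 ≤ 0.46, so result = 1
(z ∨ w) = max(0.46, 0.32) = 0.46
(w ∧ (z ∨ w)) = min(0.32, 0.46) = 0.32
not z: Gödel ¬ of 0.46 = 0 (operand ≠ 0)
(w → not z): 0.32 > 0, so result = 0
((w ∧ (z ∨ w)) ∨ (w → not z)) = max(0.32, 0) = 0.32
not ((w ∧ (z ∨ w)) ∨ (w → not z)): Gödel ¬ of 0.32 = 0 (operand ≠ 0)
((not (not z → ((z → x) ∧ not y)) → z) → not ((w ∧ (z ∨ w)) ∨ (w → not z))): 1 > 0, so result = 0
(x ∨ x) = max(0.57, 0.57) = 0.57
(((not (not z → ((z → x) ∧ not y)) → z) → not ((w ∧ (z ∨ w)) ∨ (w → not z))) → (x ∨ x)): 0 ≤ 0.57, so result = 1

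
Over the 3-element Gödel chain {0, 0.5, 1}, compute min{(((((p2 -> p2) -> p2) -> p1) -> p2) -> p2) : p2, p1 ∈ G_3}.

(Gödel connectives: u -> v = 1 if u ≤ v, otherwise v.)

The minimum is attained at p2 = 0.5, p1 = 0:
  (p2 -> p2): 0.5 ≤ 0.5, so result = 1
  ((p2 -> p2) -> p2): 1 > 0.5, so result = 0.5
  (((p2 -> p2) -> p2) -> p1): 0.5 > 0, so result = 0
  ((((p2 -> p2) -> p2) -> p1) -> p2): 0 ≤ 0.5, so result = 1
  (((((p2 -> p2) -> p2) -> p1) -> p2) -> p2): 1 > 0.5, so result = 0.5
Checking all 9 assignments confirms none give a value below 0.50.

0.50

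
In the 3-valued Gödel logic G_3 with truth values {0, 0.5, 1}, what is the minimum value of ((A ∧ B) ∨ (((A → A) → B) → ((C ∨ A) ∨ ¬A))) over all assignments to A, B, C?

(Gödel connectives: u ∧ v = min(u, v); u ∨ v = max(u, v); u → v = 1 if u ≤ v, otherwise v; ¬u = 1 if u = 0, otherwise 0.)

The minimum is attained at A = 0.5, B = 1, C = 0:
  (A ∧ B) = min(0.5, 1) = 0.5
  (A → A): 0.5 ≤ 0.5, so result = 1
  ((A → A) → B): 1 ≤ 1, so result = 1
  (C ∨ A) = max(0, 0.5) = 0.5
  ¬A: Gödel ¬ of 0.5 = 0 (operand ≠ 0)
  ((C ∨ A) ∨ ¬A) = max(0.5, 0) = 0.5
  (((A → A) → B) → ((C ∨ A) ∨ ¬A)): 1 > 0.5, so result = 0.5
  ((A ∧ B) ∨ (((A → A) → B) → ((C ∨ A) ∨ ¬A))) = max(0.5, 0.5) = 0.5
Checking all 27 assignments confirms none give a value below 0.50.

0.50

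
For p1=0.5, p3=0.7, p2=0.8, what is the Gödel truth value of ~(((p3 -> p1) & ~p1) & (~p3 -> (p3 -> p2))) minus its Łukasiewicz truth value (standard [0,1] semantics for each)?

0.50

Gödel evaluation:
  (p3 -> p1): 0.7 > 0.5, so result = 0.5
  ~p1: Gödel ¬ of 0.5 = 0 (operand ≠ 0)
  ((p3 -> p1) & ~p1) = min(0.5, 0) = 0
  ~p3: Gödel ¬ of 0.7 = 0 (operand ≠ 0)
  (p3 -> p2): 0.7 ≤ 0.8, so result = 1
  (~p3 -> (p3 -> p2)): 0 ≤ 1, so result = 1
  (((p3 -> p1) & ~p1) & (~p3 -> (p3 -> p2))) = min(0, 1) = 0
  ~(((p3 -> p1) & ~p1) & (~p3 -> (p3 -> p2))): Gödel ¬ of 0 = 1 (operand is 0)
  Gödel value = 1
Łukasiewicz evaluation:
  (p3 -> p1): min(1, 1 − 0.7 + 0.5) = 0.8
  ~p1: Łukasiewicz ¬ gives 1 − 0.5 = 0.5
  ((p3 -> p1) & ~p1) = min(0.8, 0.5) = 0.5
  ~p3: Łukasiewicz ¬ gives 1 − 0.7 = 0.3
  (p3 -> p2): min(1, 1 − 0.7 + 0.8) = 1
  (~p3 -> (p3 -> p2)): min(1, 1 − 0.3 + 1) = 1
  (((p3 -> p1) & ~p1) & (~p3 -> (p3 -> p2))) = min(0.5, 1) = 0.5
  ~(((p3 -> p1) & ~p1) & (~p3 -> (p3 -> p2))): Łukasiewicz ¬ gives 1 − 0.5 = 0.5
  Łukasiewicz value = 0.5
Difference: 1 − 0.5 = 0.50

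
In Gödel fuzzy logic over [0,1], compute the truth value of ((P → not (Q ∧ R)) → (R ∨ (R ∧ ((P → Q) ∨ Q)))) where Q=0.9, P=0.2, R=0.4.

(Q ∧ R) = min(0.9, 0.4) = 0.4
not (Q ∧ R): Gödel ¬ of 0.4 = 0 (operand ≠ 0)
(P → not (Q ∧ R)): 0.2 > 0, so result = 0
(P → Q): 0.2 ≤ 0.9, so result = 1
((P → Q) ∨ Q) = max(1, 0.9) = 1
(R ∧ ((P → Q) ∨ Q)) = min(0.4, 1) = 0.4
(R ∨ (R ∧ ((P → Q) ∨ Q))) = max(0.4, 0.4) = 0.4
((P → not (Q ∧ R)) → (R ∨ (R ∧ ((P → Q) ∨ Q)))): 0 ≤ 0.4, so result = 1

1.00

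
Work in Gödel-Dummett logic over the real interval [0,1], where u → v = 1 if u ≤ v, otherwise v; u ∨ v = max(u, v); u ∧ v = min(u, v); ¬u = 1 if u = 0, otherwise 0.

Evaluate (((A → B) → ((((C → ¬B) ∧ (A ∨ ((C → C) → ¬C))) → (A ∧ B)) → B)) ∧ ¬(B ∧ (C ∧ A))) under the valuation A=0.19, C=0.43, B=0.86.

(A → B): 0.19 ≤ 0.86, so result = 1
¬B: Gödel ¬ of 0.86 = 0 (operand ≠ 0)
(C → ¬B): 0.43 > 0, so result = 0
(C → C): 0.43 ≤ 0.43, so result = 1
¬C: Gödel ¬ of 0.43 = 0 (operand ≠ 0)
((C → C) → ¬C): 1 > 0, so result = 0
(A ∨ ((C → C) → ¬C)) = max(0.19, 0) = 0.19
((C → ¬B) ∧ (A ∨ ((C → C) → ¬C))) = min(0, 0.19) = 0
(A ∧ B) = min(0.19, 0.86) = 0.19
(((C → ¬B) ∧ (A ∨ ((C → C) → ¬C))) → (A ∧ B)): 0 ≤ 0.19, so result = 1
((((C → ¬B) ∧ (A ∨ ((C → C) → ¬C))) → (A ∧ B)) → B): 1 > 0.86, so result = 0.86
((A → B) → ((((C → ¬B) ∧ (A ∨ ((C → C) → ¬C))) → (A ∧ B)) → B)): 1 > 0.86, so result = 0.86
(C ∧ A) = min(0.43, 0.19) = 0.19
(B ∧ (C ∧ A)) = min(0.86, 0.19) = 0.19
¬(B ∧ (C ∧ A)): Gödel ¬ of 0.19 = 0 (operand ≠ 0)
(((A → B) → ((((C → ¬B) ∧ (A ∨ ((C → C) → ¬C))) → (A ∧ B)) → B)) ∧ ¬(B ∧ (C ∧ A))) = min(0.86, 0) = 0

0.00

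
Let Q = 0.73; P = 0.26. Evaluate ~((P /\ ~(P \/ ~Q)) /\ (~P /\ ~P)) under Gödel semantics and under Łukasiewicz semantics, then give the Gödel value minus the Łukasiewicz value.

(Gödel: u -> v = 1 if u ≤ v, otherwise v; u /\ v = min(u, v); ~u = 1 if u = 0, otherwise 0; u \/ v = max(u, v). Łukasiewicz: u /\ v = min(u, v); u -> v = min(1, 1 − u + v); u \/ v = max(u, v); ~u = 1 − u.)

0.26

Gödel evaluation:
  ~Q: Gödel ¬ of 0.73 = 0 (operand ≠ 0)
  (P \/ ~Q) = max(0.26, 0) = 0.26
  ~(P \/ ~Q): Gödel ¬ of 0.26 = 0 (operand ≠ 0)
  (P /\ ~(P \/ ~Q)) = min(0.26, 0) = 0
  ~P: Gödel ¬ of 0.26 = 0 (operand ≠ 0)
  ~P: Gödel ¬ of 0.26 = 0 (operand ≠ 0)
  (~P /\ ~P) = min(0, 0) = 0
  ((P /\ ~(P \/ ~Q)) /\ (~P /\ ~P)) = min(0, 0) = 0
  ~((P /\ ~(P \/ ~Q)) /\ (~P /\ ~P)): Gödel ¬ of 0 = 1 (operand is 0)
  Gödel value = 1
Łukasiewicz evaluation:
  ~Q: Łukasiewicz ¬ gives 1 − 0.73 = 0.27
  (P \/ ~Q) = max(0.26, 0.27) = 0.27
  ~(P \/ ~Q): Łukasiewicz ¬ gives 1 − 0.27 = 0.73
  (P /\ ~(P \/ ~Q)) = min(0.26, 0.73) = 0.26
  ~P: Łukasiewicz ¬ gives 1 − 0.26 = 0.74
  ~P: Łukasiewicz ¬ gives 1 − 0.26 = 0.74
  (~P /\ ~P) = min(0.74, 0.74) = 0.74
  ((P /\ ~(P \/ ~Q)) /\ (~P /\ ~P)) = min(0.26, 0.74) = 0.26
  ~((P /\ ~(P \/ ~Q)) /\ (~P /\ ~P)): Łukasiewicz ¬ gives 1 − 0.26 = 0.74
  Łukasiewicz value = 0.74
Difference: 1 − 0.74 = 0.26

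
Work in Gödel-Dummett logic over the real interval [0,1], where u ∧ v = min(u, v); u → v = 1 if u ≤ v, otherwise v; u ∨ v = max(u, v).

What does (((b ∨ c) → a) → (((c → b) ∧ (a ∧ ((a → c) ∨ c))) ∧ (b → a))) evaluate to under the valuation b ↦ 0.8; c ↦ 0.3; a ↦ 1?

0.30

(b ∨ c) = max(0.8, 0.3) = 0.8
((b ∨ c) → a): 0.8 ≤ 1, so result = 1
(c → b): 0.3 ≤ 0.8, so result = 1
(a → c): 1 > 0.3, so result = 0.3
((a → c) ∨ c) = max(0.3, 0.3) = 0.3
(a ∧ ((a → c) ∨ c)) = min(1, 0.3) = 0.3
((c → b) ∧ (a ∧ ((a → c) ∨ c))) = min(1, 0.3) = 0.3
(b → a): 0.8 ≤ 1, so result = 1
(((c → b) ∧ (a ∧ ((a → c) ∨ c))) ∧ (b → a)) = min(0.3, 1) = 0.3
(((b ∨ c) → a) → (((c → b) ∧ (a ∧ ((a → c) ∨ c))) ∧ (b → a))): 1 > 0.3, so result = 0.3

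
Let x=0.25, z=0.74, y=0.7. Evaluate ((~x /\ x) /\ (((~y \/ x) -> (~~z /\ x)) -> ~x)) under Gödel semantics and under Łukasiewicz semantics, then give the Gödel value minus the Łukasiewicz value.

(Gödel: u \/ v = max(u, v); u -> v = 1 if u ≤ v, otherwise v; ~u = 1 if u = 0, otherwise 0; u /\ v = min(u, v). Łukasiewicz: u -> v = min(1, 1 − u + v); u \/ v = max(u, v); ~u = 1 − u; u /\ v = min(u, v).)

Gödel evaluation:
  ~x: Gödel ¬ of 0.25 = 0 (operand ≠ 0)
  (~x /\ x) = min(0, 0.25) = 0
  ~y: Gödel ¬ of 0.7 = 0 (operand ≠ 0)
  (~y \/ x) = max(0, 0.25) = 0.25
  ~z: Gödel ¬ of 0.74 = 0 (operand ≠ 0)
  ~~z: Gödel ¬ of 0 = 1 (operand is 0)
  (~~z /\ x) = min(1, 0.25) = 0.25
  ((~y \/ x) -> (~~z /\ x)): 0.25 ≤ 0.25, so result = 1
  ~x: Gödel ¬ of 0.25 = 0 (operand ≠ 0)
  (((~y \/ x) -> (~~z /\ x)) -> ~x): 1 > 0, so result = 0
  ((~x /\ x) /\ (((~y \/ x) -> (~~z /\ x)) -> ~x)) = min(0, 0) = 0
  Gödel value = 0
Łukasiewicz evaluation:
  ~x: Łukasiewicz ¬ gives 1 − 0.25 = 0.75
  (~x /\ x) = min(0.75, 0.25) = 0.25
  ~y: Łukasiewicz ¬ gives 1 − 0.7 = 0.3
  (~y \/ x) = max(0.3, 0.25) = 0.3
  ~z: Łukasiewicz ¬ gives 1 − 0.74 = 0.26
  ~~z: Łukasiewicz ¬ gives 1 − 0.26 = 0.74
  (~~z /\ x) = min(0.74, 0.25) = 0.25
  ((~y \/ x) -> (~~z /\ x)): min(1, 1 − 0.3 + 0.25) = 0.95
  ~x: Łukasiewicz ¬ gives 1 − 0.25 = 0.75
  (((~y \/ x) -> (~~z /\ x)) -> ~x): min(1, 1 − 0.95 + 0.75) = 0.8
  ((~x /\ x) /\ (((~y \/ x) -> (~~z /\ x)) -> ~x)) = min(0.25, 0.8) = 0.25
  Łukasiewicz value = 0.25
Difference: 0 − 0.25 = -0.25

-0.25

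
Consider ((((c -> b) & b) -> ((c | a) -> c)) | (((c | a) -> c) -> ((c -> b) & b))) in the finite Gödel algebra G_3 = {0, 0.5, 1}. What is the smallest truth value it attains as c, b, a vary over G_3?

Every assignment gives 1. For instance at c = 0, b = 0, a = 0:
  (c -> b): 0 ≤ 0, so result = 1
  ((c -> b) & b) = min(1, 0) = 0
  (c | a) = max(0, 0) = 0
  ((c | a) -> c): 0 ≤ 0, so result = 1
  (((c -> b) & b) -> ((c | a) -> c)): 0 ≤ 1, so result = 1
  (c | a) = max(0, 0) = 0
  ((c | a) -> c): 0 ≤ 0, so result = 1
  (c -> b): 0 ≤ 0, so result = 1
  ((c -> b) & b) = min(1, 0) = 0
  (((c | a) -> c) -> ((c -> b) & b)): 1 > 0, so result = 0
  ((((c -> b) & b) -> ((c | a) -> c)) | (((c | a) -> c) -> ((c -> b) & b))) = max(1, 0) = 1
All 27 assignments give value 1 — the formula is a G_3-tautology.

1.00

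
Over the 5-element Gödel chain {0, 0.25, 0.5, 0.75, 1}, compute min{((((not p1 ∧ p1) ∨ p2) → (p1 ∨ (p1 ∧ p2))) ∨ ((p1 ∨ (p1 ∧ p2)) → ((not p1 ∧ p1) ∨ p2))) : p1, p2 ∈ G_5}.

Every assignment gives 1. For instance at p1 = 0, p2 = 0:
  not p1: Gödel ¬ of 0 = 1 (operand is 0)
  (not p1 ∧ p1) = min(1, 0) = 0
  ((not p1 ∧ p1) ∨ p2) = max(0, 0) = 0
  (p1 ∧ p2) = min(0, 0) = 0
  (p1 ∨ (p1 ∧ p2)) = max(0, 0) = 0
  (((not p1 ∧ p1) ∨ p2) → (p1 ∨ (p1 ∧ p2))): 0 ≤ 0, so result = 1
  (p1 ∧ p2) = min(0, 0) = 0
  (p1 ∨ (p1 ∧ p2)) = max(0, 0) = 0
  not p1: Gödel ¬ of 0 = 1 (operand is 0)
  (not p1 ∧ p1) = min(1, 0) = 0
  ((not p1 ∧ p1) ∨ p2) = max(0, 0) = 0
  ((p1 ∨ (p1 ∧ p2)) → ((not p1 ∧ p1) ∨ p2)): 0 ≤ 0, so result = 1
  ((((not p1 ∧ p1) ∨ p2) → (p1 ∨ (p1 ∧ p2))) ∨ ((p1 ∨ (p1 ∧ p2)) → ((not p1 ∧ p1) ∨ p2))) = max(1, 1) = 1
All 25 assignments give value 1 — the formula is a G_5-tautology.

1.00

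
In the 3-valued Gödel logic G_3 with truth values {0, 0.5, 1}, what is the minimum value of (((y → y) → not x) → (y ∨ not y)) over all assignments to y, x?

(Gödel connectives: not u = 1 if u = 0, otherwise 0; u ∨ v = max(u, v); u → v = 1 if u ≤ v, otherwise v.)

The minimum is attained at y = 0.5, x = 0:
  (y → y): 0.5 ≤ 0.5, so result = 1
  not x: Gödel ¬ of 0 = 1 (operand is 0)
  ((y → y) → not x): 1 ≤ 1, so result = 1
  not y: Gödel ¬ of 0.5 = 0 (operand ≠ 0)
  (y ∨ not y) = max(0.5, 0) = 0.5
  (((y → y) → not x) → (y ∨ not y)): 1 > 0.5, so result = 0.5
Checking all 9 assignments confirms none give a value below 0.50.

0.50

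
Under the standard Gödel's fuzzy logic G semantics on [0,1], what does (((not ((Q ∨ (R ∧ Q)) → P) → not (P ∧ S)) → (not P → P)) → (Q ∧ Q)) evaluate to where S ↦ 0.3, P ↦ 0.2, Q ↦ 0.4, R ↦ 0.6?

0.40

(R ∧ Q) = min(0.6, 0.4) = 0.4
(Q ∨ (R ∧ Q)) = max(0.4, 0.4) = 0.4
((Q ∨ (R ∧ Q)) → P): 0.4 > 0.2, so result = 0.2
not ((Q ∨ (R ∧ Q)) → P): Gödel ¬ of 0.2 = 0 (operand ≠ 0)
(P ∧ S) = min(0.2, 0.3) = 0.2
not (P ∧ S): Gödel ¬ of 0.2 = 0 (operand ≠ 0)
(not ((Q ∨ (R ∧ Q)) → P) → not (P ∧ S)): 0 ≤ 0, so result = 1
not P: Gödel ¬ of 0.2 = 0 (operand ≠ 0)
(not P → P): 0 ≤ 0.2, so result = 1
((not ((Q ∨ (R ∧ Q)) → P) → not (P ∧ S)) → (not P → P)): 1 ≤ 1, so result = 1
(Q ∧ Q) = min(0.4, 0.4) = 0.4
(((not ((Q ∨ (R ∧ Q)) → P) → not (P ∧ S)) → (not P → P)) → (Q ∧ Q)): 1 > 0.4, so result = 0.4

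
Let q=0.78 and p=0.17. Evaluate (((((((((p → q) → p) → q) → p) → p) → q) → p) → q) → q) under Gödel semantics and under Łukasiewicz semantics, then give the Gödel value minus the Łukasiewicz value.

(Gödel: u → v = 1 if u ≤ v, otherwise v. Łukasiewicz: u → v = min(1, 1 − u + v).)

0.00

Gödel evaluation:
  (p → q): 0.17 ≤ 0.78, so result = 1
  ((p → q) → p): 1 > 0.17, so result = 0.17
  (((p → q) → p) → q): 0.17 ≤ 0.78, so result = 1
  ((((p → q) → p) → q) → p): 1 > 0.17, so result = 0.17
  (((((p → q) → p) → q) → p) → p): 0.17 ≤ 0.17, so result = 1
  ((((((p → q) → p) → q) → p) → p) → q): 1 > 0.78, so result = 0.78
  (((((((p → q) → p) → q) → p) → p) → q) → p): 0.78 > 0.17, so result = 0.17
  ((((((((p → q) → p) → q) → p) → p) → q) → p) → q): 0.17 ≤ 0.78, so result = 1
  (((((((((p → q) → p) → q) → p) → p) → q) → p) → q) → q): 1 > 0.78, so result = 0.78
  Gödel value = 0.78
Łukasiewicz evaluation:
  (p → q): min(1, 1 − 0.17 + 0.78) = 1
  ((p → q) → p): min(1, 1 − 1 + 0.17) = 0.17
  (((p → q) → p) → q): min(1, 1 − 0.17 + 0.78) = 1
  ((((p → q) → p) → q) → p): min(1, 1 − 1 + 0.17) = 0.17
  (((((p → q) → p) → q) → p) → p): min(1, 1 − 0.17 + 0.17) = 1
  ((((((p → q) → p) → q) → p) → p) → q): min(1, 1 − 1 + 0.78) = 0.78
  (((((((p → q) → p) → q) → p) → p) → q) → p): min(1, 1 − 0.78 + 0.17) = 0.39
  ((((((((p → q) → p) → q) → p) → p) → q) → p) → q): min(1, 1 − 0.39 + 0.78) = 1
  (((((((((p → q) → p) → q) → p) → p) → q) → p) → q) → q): min(1, 1 − 1 + 0.78) = 0.78
  Łukasiewicz value = 0.78
Difference: 0.78 − 0.78 = 0.00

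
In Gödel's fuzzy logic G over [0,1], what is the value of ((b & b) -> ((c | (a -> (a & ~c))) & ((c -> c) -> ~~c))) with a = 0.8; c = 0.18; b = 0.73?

(b & b) = min(0.73, 0.73) = 0.73
~c: Gödel ¬ of 0.18 = 0 (operand ≠ 0)
(a & ~c) = min(0.8, 0) = 0
(a -> (a & ~c)): 0.8 > 0, so result = 0
(c | (a -> (a & ~c))) = max(0.18, 0) = 0.18
(c -> c): 0.18 ≤ 0.18, so result = 1
~c: Gödel ¬ of 0.18 = 0 (operand ≠ 0)
~~c: Gödel ¬ of 0 = 1 (operand is 0)
((c -> c) -> ~~c): 1 ≤ 1, so result = 1
((c | (a -> (a & ~c))) & ((c -> c) -> ~~c)) = min(0.18, 1) = 0.18
((b & b) -> ((c | (a -> (a & ~c))) & ((c -> c) -> ~~c))): 0.73 > 0.18, so result = 0.18

0.18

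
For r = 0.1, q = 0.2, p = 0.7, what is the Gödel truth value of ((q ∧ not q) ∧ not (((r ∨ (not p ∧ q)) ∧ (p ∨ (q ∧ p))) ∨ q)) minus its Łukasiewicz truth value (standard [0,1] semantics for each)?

Gödel evaluation:
  not q: Gödel ¬ of 0.2 = 0 (operand ≠ 0)
  (q ∧ not q) = min(0.2, 0) = 0
  not p: Gödel ¬ of 0.7 = 0 (operand ≠ 0)
  (not p ∧ q) = min(0, 0.2) = 0
  (r ∨ (not p ∧ q)) = max(0.1, 0) = 0.1
  (q ∧ p) = min(0.2, 0.7) = 0.2
  (p ∨ (q ∧ p)) = max(0.7, 0.2) = 0.7
  ((r ∨ (not p ∧ q)) ∧ (p ∨ (q ∧ p))) = min(0.1, 0.7) = 0.1
  (((r ∨ (not p ∧ q)) ∧ (p ∨ (q ∧ p))) ∨ q) = max(0.1, 0.2) = 0.2
  not (((r ∨ (not p ∧ q)) ∧ (p ∨ (q ∧ p))) ∨ q): Gödel ¬ of 0.2 = 0 (operand ≠ 0)
  ((q ∧ not q) ∧ not (((r ∨ (not p ∧ q)) ∧ (p ∨ (q ∧ p))) ∨ q)) = min(0, 0) = 0
  Gödel value = 0
Łukasiewicz evaluation:
  not q: Łukasiewicz ¬ gives 1 − 0.2 = 0.8
  (q ∧ not q) = min(0.2, 0.8) = 0.2
  not p: Łukasiewicz ¬ gives 1 − 0.7 = 0.3
  (not p ∧ q) = min(0.3, 0.2) = 0.2
  (r ∨ (not p ∧ q)) = max(0.1, 0.2) = 0.2
  (q ∧ p) = min(0.2, 0.7) = 0.2
  (p ∨ (q ∧ p)) = max(0.7, 0.2) = 0.7
  ((r ∨ (not p ∧ q)) ∧ (p ∨ (q ∧ p))) = min(0.2, 0.7) = 0.2
  (((r ∨ (not p ∧ q)) ∧ (p ∨ (q ∧ p))) ∨ q) = max(0.2, 0.2) = 0.2
  not (((r ∨ (not p ∧ q)) ∧ (p ∨ (q ∧ p))) ∨ q): Łukasiewicz ¬ gives 1 − 0.2 = 0.8
  ((q ∧ not q) ∧ not (((r ∨ (not p ∧ q)) ∧ (p ∨ (q ∧ p))) ∨ q)) = min(0.2, 0.8) = 0.2
  Łukasiewicz value = 0.2
Difference: 0 − 0.2 = -0.20

-0.20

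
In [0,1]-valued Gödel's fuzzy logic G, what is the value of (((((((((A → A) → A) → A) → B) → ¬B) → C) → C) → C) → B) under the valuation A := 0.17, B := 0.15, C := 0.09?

(A → A): 0.17 ≤ 0.17, so result = 1
((A → A) → A): 1 > 0.17, so result = 0.17
(((A → A) → A) → A): 0.17 ≤ 0.17, so result = 1
((((A → A) → A) → A) → B): 1 > 0.15, so result = 0.15
¬B: Gödel ¬ of 0.15 = 0 (operand ≠ 0)
(((((A → A) → A) → A) → B) → ¬B): 0.15 > 0, so result = 0
((((((A → A) → A) → A) → B) → ¬B) → C): 0 ≤ 0.09, so result = 1
(((((((A → A) → A) → A) → B) → ¬B) → C) → C): 1 > 0.09, so result = 0.09
((((((((A → A) → A) → A) → B) → ¬B) → C) → C) → C): 0.09 ≤ 0.09, so result = 1
(((((((((A → A) → A) → A) → B) → ¬B) → C) → C) → C) → B): 1 > 0.15, so result = 0.15

0.15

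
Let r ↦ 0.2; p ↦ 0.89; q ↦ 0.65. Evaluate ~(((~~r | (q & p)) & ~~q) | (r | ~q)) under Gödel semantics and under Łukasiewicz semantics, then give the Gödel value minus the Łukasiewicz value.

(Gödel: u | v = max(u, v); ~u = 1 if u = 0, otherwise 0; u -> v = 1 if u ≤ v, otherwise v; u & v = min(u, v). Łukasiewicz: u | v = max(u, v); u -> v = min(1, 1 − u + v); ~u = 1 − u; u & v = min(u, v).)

-0.35

Gödel evaluation:
  ~r: Gödel ¬ of 0.2 = 0 (operand ≠ 0)
  ~~r: Gödel ¬ of 0 = 1 (operand is 0)
  (q & p) = min(0.65, 0.89) = 0.65
  (~~r | (q & p)) = max(1, 0.65) = 1
  ~q: Gödel ¬ of 0.65 = 0 (operand ≠ 0)
  ~~q: Gödel ¬ of 0 = 1 (operand is 0)
  ((~~r | (q & p)) & ~~q) = min(1, 1) = 1
  ~q: Gödel ¬ of 0.65 = 0 (operand ≠ 0)
  (r | ~q) = max(0.2, 0) = 0.2
  (((~~r | (q & p)) & ~~q) | (r | ~q)) = max(1, 0.2) = 1
  ~(((~~r | (q & p)) & ~~q) | (r | ~q)): Gödel ¬ of 1 = 0 (operand ≠ 0)
  Gödel value = 0
Łukasiewicz evaluation:
  ~r: Łukasiewicz ¬ gives 1 − 0.2 = 0.8
  ~~r: Łukasiewicz ¬ gives 1 − 0.8 = 0.2
  (q & p) = min(0.65, 0.89) = 0.65
  (~~r | (q & p)) = max(0.2, 0.65) = 0.65
  ~q: Łukasiewicz ¬ gives 1 − 0.65 = 0.35
  ~~q: Łukasiewicz ¬ gives 1 − 0.35 = 0.65
  ((~~r | (q & p)) & ~~q) = min(0.65, 0.65) = 0.65
  ~q: Łukasiewicz ¬ gives 1 − 0.65 = 0.35
  (r | ~q) = max(0.2, 0.35) = 0.35
  (((~~r | (q & p)) & ~~q) | (r | ~q)) = max(0.65, 0.35) = 0.65
  ~(((~~r | (q & p)) & ~~q) | (r | ~q)): Łukasiewicz ¬ gives 1 − 0.65 = 0.35
  Łukasiewicz value = 0.35
Difference: 0 − 0.35 = -0.35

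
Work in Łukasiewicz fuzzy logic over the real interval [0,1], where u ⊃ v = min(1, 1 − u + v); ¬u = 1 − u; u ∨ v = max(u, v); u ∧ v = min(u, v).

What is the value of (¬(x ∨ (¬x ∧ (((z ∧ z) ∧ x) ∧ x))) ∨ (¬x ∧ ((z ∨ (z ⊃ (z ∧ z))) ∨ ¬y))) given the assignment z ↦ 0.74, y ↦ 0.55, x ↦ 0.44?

0.56

¬x: Łukasiewicz ¬ gives 1 − 0.44 = 0.56
(z ∧ z) = min(0.74, 0.74) = 0.74
((z ∧ z) ∧ x) = min(0.74, 0.44) = 0.44
(((z ∧ z) ∧ x) ∧ x) = min(0.44, 0.44) = 0.44
(¬x ∧ (((z ∧ z) ∧ x) ∧ x)) = min(0.56, 0.44) = 0.44
(x ∨ (¬x ∧ (((z ∧ z) ∧ x) ∧ x))) = max(0.44, 0.44) = 0.44
¬(x ∨ (¬x ∧ (((z ∧ z) ∧ x) ∧ x))): Łukasiewicz ¬ gives 1 − 0.44 = 0.56
¬x: Łukasiewicz ¬ gives 1 − 0.44 = 0.56
(z ∧ z) = min(0.74, 0.74) = 0.74
(z ⊃ (z ∧ z)): min(1, 1 − 0.74 + 0.74) = 1
(z ∨ (z ⊃ (z ∧ z))) = max(0.74, 1) = 1
¬y: Łukasiewicz ¬ gives 1 − 0.55 = 0.45
((z ∨ (z ⊃ (z ∧ z))) ∨ ¬y) = max(1, 0.45) = 1
(¬x ∧ ((z ∨ (z ⊃ (z ∧ z))) ∨ ¬y)) = min(0.56, 1) = 0.56
(¬(x ∨ (¬x ∧ (((z ∧ z) ∧ x) ∧ x))) ∨ (¬x ∧ ((z ∨ (z ⊃ (z ∧ z))) ∨ ¬y))) = max(0.56, 0.56) = 0.56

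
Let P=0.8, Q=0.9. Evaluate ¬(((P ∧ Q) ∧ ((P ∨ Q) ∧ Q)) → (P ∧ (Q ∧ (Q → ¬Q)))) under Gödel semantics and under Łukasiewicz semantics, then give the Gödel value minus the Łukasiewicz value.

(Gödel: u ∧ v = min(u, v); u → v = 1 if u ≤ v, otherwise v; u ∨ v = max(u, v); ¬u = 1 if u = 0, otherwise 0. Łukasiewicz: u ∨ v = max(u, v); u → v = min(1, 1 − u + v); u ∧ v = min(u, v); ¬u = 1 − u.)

0.40

Gödel evaluation:
  (P ∧ Q) = min(0.8, 0.9) = 0.8
  (P ∨ Q) = max(0.8, 0.9) = 0.9
  ((P ∨ Q) ∧ Q) = min(0.9, 0.9) = 0.9
  ((P ∧ Q) ∧ ((P ∨ Q) ∧ Q)) = min(0.8, 0.9) = 0.8
  ¬Q: Gödel ¬ of 0.9 = 0 (operand ≠ 0)
  (Q → ¬Q): 0.9 > 0, so result = 0
  (Q ∧ (Q → ¬Q)) = min(0.9, 0) = 0
  (P ∧ (Q ∧ (Q → ¬Q))) = min(0.8, 0) = 0
  (((P ∧ Q) ∧ ((P ∨ Q) ∧ Q)) → (P ∧ (Q ∧ (Q → ¬Q)))): 0.8 > 0, so result = 0
  ¬(((P ∧ Q) ∧ ((P ∨ Q) ∧ Q)) → (P ∧ (Q ∧ (Q → ¬Q)))): Gödel ¬ of 0 = 1 (operand is 0)
  Gödel value = 1
Łukasiewicz evaluation:
  (P ∧ Q) = min(0.8, 0.9) = 0.8
  (P ∨ Q) = max(0.8, 0.9) = 0.9
  ((P ∨ Q) ∧ Q) = min(0.9, 0.9) = 0.9
  ((P ∧ Q) ∧ ((P ∨ Q) ∧ Q)) = min(0.8, 0.9) = 0.8
  ¬Q: Łukasiewicz ¬ gives 1 − 0.9 = 0.1
  (Q → ¬Q): min(1, 1 − 0.9 + 0.1) = 0.2
  (Q ∧ (Q → ¬Q)) = min(0.9, 0.2) = 0.2
  (P ∧ (Q ∧ (Q → ¬Q))) = min(0.8, 0.2) = 0.2
  (((P ∧ Q) ∧ ((P ∨ Q) ∧ Q)) → (P ∧ (Q ∧ (Q → ¬Q)))): min(1, 1 − 0.8 + 0.2) = 0.4
  ¬(((P ∧ Q) ∧ ((P ∨ Q) ∧ Q)) → (P ∧ (Q ∧ (Q → ¬Q)))): Łukasiewicz ¬ gives 1 − 0.4 = 0.6
  Łukasiewicz value = 0.6
Difference: 1 − 0.6 = 0.40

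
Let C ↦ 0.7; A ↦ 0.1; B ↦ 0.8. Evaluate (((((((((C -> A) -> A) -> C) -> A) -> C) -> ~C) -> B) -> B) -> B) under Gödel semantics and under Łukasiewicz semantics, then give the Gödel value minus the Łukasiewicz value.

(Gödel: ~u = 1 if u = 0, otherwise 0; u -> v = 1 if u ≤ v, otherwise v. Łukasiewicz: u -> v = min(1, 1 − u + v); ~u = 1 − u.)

Gödel evaluation:
  (C -> A): 0.7 > 0.1, so result = 0.1
  ((C -> A) -> A): 0.1 ≤ 0.1, so result = 1
  (((C -> A) -> A) -> C): 1 > 0.7, so result = 0.7
  ((((C -> A) -> A) -> C) -> A): 0.7 > 0.1, so result = 0.1
  (((((C -> A) -> A) -> C) -> A) -> C): 0.1 ≤ 0.7, so result = 1
  ~C: Gödel ¬ of 0.7 = 0 (operand ≠ 0)
  ((((((C -> A) -> A) -> C) -> A) -> C) -> ~C): 1 > 0, so result = 0
  (((((((C -> A) -> A) -> C) -> A) -> C) -> ~C) -> B): 0 ≤ 0.8, so result = 1
  ((((((((C -> A) -> A) -> C) -> A) -> C) -> ~C) -> B) -> B): 1 > 0.8, so result = 0.8
  (((((((((C -> A) -> A) -> C) -> A) -> C) -> ~C) -> B) -> B) -> B): 0.8 ≤ 0.8, so result = 1
  Gödel value = 1
Łukasiewicz evaluation:
  (C -> A): min(1, 1 − 0.7 + 0.1) = 0.4
  ((C -> A) -> A): min(1, 1 − 0.4 + 0.1) = 0.7
  (((C -> A) -> A) -> C): min(1, 1 − 0.7 + 0.7) = 1
  ((((C -> A) -> A) -> C) -> A): min(1, 1 − 1 + 0.1) = 0.1
  (((((C -> A) -> A) -> C) -> A) -> C): min(1, 1 − 0.1 + 0.7) = 1
  ~C: Łukasiewicz ¬ gives 1 − 0.7 = 0.3
  ((((((C -> A) -> A) -> C) -> A) -> C) -> ~C): min(1, 1 − 1 + 0.3) = 0.3
  (((((((C -> A) -> A) -> C) -> A) -> C) -> ~C) -> B): min(1, 1 − 0.3 + 0.8) = 1
  ((((((((C -> A) -> A) -> C) -> A) -> C) -> ~C) -> B) -> B): min(1, 1 − 1 + 0.8) = 0.8
  (((((((((C -> A) -> A) -> C) -> A) -> C) -> ~C) -> B) -> B) -> B): min(1, 1 − 0.8 + 0.8) = 1
  Łukasiewicz value = 1
Difference: 1 − 1 = 0.00

0.00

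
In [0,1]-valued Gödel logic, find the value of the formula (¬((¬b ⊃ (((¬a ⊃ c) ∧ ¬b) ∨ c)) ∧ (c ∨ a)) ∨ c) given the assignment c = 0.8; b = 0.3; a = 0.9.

0.80

¬b: Gödel ¬ of 0.3 = 0 (operand ≠ 0)
¬a: Gödel ¬ of 0.9 = 0 (operand ≠ 0)
(¬a ⊃ c): 0 ≤ 0.8, so result = 1
¬b: Gödel ¬ of 0.3 = 0 (operand ≠ 0)
((¬a ⊃ c) ∧ ¬b) = min(1, 0) = 0
(((¬a ⊃ c) ∧ ¬b) ∨ c) = max(0, 0.8) = 0.8
(¬b ⊃ (((¬a ⊃ c) ∧ ¬b) ∨ c)): 0 ≤ 0.8, so result = 1
(c ∨ a) = max(0.8, 0.9) = 0.9
((¬b ⊃ (((¬a ⊃ c) ∧ ¬b) ∨ c)) ∧ (c ∨ a)) = min(1, 0.9) = 0.9
¬((¬b ⊃ (((¬a ⊃ c) ∧ ¬b) ∨ c)) ∧ (c ∨ a)): Gödel ¬ of 0.9 = 0 (operand ≠ 0)
(¬((¬b ⊃ (((¬a ⊃ c) ∧ ¬b) ∨ c)) ∧ (c ∨ a)) ∨ c) = max(0, 0.8) = 0.8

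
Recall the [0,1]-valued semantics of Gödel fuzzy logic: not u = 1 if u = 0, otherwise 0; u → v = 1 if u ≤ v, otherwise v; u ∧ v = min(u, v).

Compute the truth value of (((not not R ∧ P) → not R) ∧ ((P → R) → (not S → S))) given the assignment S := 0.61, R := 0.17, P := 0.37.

not R: Gödel ¬ of 0.17 = 0 (operand ≠ 0)
not not R: Gödel ¬ of 0 = 1 (operand is 0)
(not not R ∧ P) = min(1, 0.37) = 0.37
not R: Gödel ¬ of 0.17 = 0 (operand ≠ 0)
((not not R ∧ P) → not R): 0.37 > 0, so result = 0
(P → R): 0.37 > 0.17, so result = 0.17
not S: Gödel ¬ of 0.61 = 0 (operand ≠ 0)
(not S → S): 0 ≤ 0.61, so result = 1
((P → R) → (not S → S)): 0.17 ≤ 1, so result = 1
(((not not R ∧ P) → not R) ∧ ((P → R) → (not S → S))) = min(0, 1) = 0

0.00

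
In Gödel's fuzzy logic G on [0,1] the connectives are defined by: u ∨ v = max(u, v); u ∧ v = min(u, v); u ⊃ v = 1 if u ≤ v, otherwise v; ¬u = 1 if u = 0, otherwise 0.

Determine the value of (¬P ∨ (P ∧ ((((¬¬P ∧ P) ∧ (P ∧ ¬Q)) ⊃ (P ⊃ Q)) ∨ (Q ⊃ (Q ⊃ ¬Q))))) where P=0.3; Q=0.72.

¬P: Gödel ¬ of 0.3 = 0 (operand ≠ 0)
¬P: Gödel ¬ of 0.3 = 0 (operand ≠ 0)
¬¬P: Gödel ¬ of 0 = 1 (operand is 0)
(¬¬P ∧ P) = min(1, 0.3) = 0.3
¬Q: Gödel ¬ of 0.72 = 0 (operand ≠ 0)
(P ∧ ¬Q) = min(0.3, 0) = 0
((¬¬P ∧ P) ∧ (P ∧ ¬Q)) = min(0.3, 0) = 0
(P ⊃ Q): 0.3 ≤ 0.72, so result = 1
(((¬¬P ∧ P) ∧ (P ∧ ¬Q)) ⊃ (P ⊃ Q)): 0 ≤ 1, so result = 1
¬Q: Gödel ¬ of 0.72 = 0 (operand ≠ 0)
(Q ⊃ ¬Q): 0.72 > 0, so result = 0
(Q ⊃ (Q ⊃ ¬Q)): 0.72 > 0, so result = 0
((((¬¬P ∧ P) ∧ (P ∧ ¬Q)) ⊃ (P ⊃ Q)) ∨ (Q ⊃ (Q ⊃ ¬Q))) = max(1, 0) = 1
(P ∧ ((((¬¬P ∧ P) ∧ (P ∧ ¬Q)) ⊃ (P ⊃ Q)) ∨ (Q ⊃ (Q ⊃ ¬Q)))) = min(0.3, 1) = 0.3
(¬P ∨ (P ∧ ((((¬¬P ∧ P) ∧ (P ∧ ¬Q)) ⊃ (P ⊃ Q)) ∨ (Q ⊃ (Q ⊃ ¬Q))))) = max(0, 0.3) = 0.3

0.30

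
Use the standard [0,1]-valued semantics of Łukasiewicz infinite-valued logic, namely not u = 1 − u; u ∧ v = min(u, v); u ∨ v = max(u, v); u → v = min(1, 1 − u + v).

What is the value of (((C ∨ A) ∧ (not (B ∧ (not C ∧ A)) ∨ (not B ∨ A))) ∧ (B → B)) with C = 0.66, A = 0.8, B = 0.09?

(C ∨ A) = max(0.66, 0.8) = 0.8
not C: Łukasiewicz ¬ gives 1 − 0.66 = 0.34
(not C ∧ A) = min(0.34, 0.8) = 0.34
(B ∧ (not C ∧ A)) = min(0.09, 0.34) = 0.09
not (B ∧ (not C ∧ A)): Łukasiewicz ¬ gives 1 − 0.09 = 0.91
not B: Łukasiewicz ¬ gives 1 − 0.09 = 0.91
(not B ∨ A) = max(0.91, 0.8) = 0.91
(not (B ∧ (not C ∧ A)) ∨ (not B ∨ A)) = max(0.91, 0.91) = 0.91
((C ∨ A) ∧ (not (B ∧ (not C ∧ A)) ∨ (not B ∨ A))) = min(0.8, 0.91) = 0.8
(B → B): min(1, 1 − 0.09 + 0.09) = 1
(((C ∨ A) ∧ (not (B ∧ (not C ∧ A)) ∨ (not B ∨ A))) ∧ (B → B)) = min(0.8, 1) = 0.8

0.80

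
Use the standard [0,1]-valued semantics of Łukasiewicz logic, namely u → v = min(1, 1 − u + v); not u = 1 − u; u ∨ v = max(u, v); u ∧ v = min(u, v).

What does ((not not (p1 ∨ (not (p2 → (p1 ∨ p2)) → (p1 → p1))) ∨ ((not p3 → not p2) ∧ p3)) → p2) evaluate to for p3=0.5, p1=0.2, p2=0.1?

(p1 ∨ p2) = max(0.2, 0.1) = 0.2
(p2 → (p1 ∨ p2)): min(1, 1 − 0.1 + 0.2) = 1
not (p2 → (p1 ∨ p2)): Łukasiewicz ¬ gives 1 − 1 = 0
(p1 → p1): min(1, 1 − 0.2 + 0.2) = 1
(not (p2 → (p1 ∨ p2)) → (p1 → p1)): min(1, 1 − 0 + 1) = 1
(p1 ∨ (not (p2 → (p1 ∨ p2)) → (p1 → p1))) = max(0.2, 1) = 1
not (p1 ∨ (not (p2 → (p1 ∨ p2)) → (p1 → p1))): Łukasiewicz ¬ gives 1 − 1 = 0
not not (p1 ∨ (not (p2 → (p1 ∨ p2)) → (p1 → p1))): Łukasiewicz ¬ gives 1 − 0 = 1
not p3: Łukasiewicz ¬ gives 1 − 0.5 = 0.5
not p2: Łukasiewicz ¬ gives 1 − 0.1 = 0.9
(not p3 → not p2): min(1, 1 − 0.5 + 0.9) = 1
((not p3 → not p2) ∧ p3) = min(1, 0.5) = 0.5
(not not (p1 ∨ (not (p2 → (p1 ∨ p2)) → (p1 → p1))) ∨ ((not p3 → not p2) ∧ p3)) = max(1, 0.5) = 1
((not not (p1 ∨ (not (p2 → (p1 ∨ p2)) → (p1 → p1))) ∨ ((not p3 → not p2) ∧ p3)) → p2): min(1, 1 − 1 + 0.1) = 0.1

0.10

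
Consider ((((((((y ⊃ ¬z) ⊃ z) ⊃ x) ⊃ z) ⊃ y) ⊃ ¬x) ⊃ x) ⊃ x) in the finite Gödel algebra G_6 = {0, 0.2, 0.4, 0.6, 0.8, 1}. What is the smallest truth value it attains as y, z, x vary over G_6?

The minimum is attained at y = 0, z = 0, x = 0.2:
  ¬z: Gödel ¬ of 0 = 1 (operand is 0)
  (y ⊃ ¬z): 0 ≤ 1, so result = 1
  ((y ⊃ ¬z) ⊃ z): 1 > 0, so result = 0
  (((y ⊃ ¬z) ⊃ z) ⊃ x): 0 ≤ 0.2, so result = 1
  ((((y ⊃ ¬z) ⊃ z) ⊃ x) ⊃ z): 1 > 0, so result = 0
  (((((y ⊃ ¬z) ⊃ z) ⊃ x) ⊃ z) ⊃ y): 0 ≤ 0, so result = 1
  ¬x: Gödel ¬ of 0.2 = 0 (operand ≠ 0)
  ((((((y ⊃ ¬z) ⊃ z) ⊃ x) ⊃ z) ⊃ y) ⊃ ¬x): 1 > 0, so result = 0
  (((((((y ⊃ ¬z) ⊃ z) ⊃ x) ⊃ z) ⊃ y) ⊃ ¬x) ⊃ x): 0 ≤ 0.2, so result = 1
  ((((((((y ⊃ ¬z) ⊃ z) ⊃ x) ⊃ z) ⊃ y) ⊃ ¬x) ⊃ x) ⊃ x): 1 > 0.2, so result = 0.2
Checking all 216 assignments confirms none give a value below 0.20.

0.20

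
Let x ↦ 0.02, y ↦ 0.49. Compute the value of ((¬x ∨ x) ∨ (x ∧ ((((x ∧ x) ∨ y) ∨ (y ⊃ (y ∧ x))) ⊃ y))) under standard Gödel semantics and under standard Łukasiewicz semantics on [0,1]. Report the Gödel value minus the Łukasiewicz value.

Gödel evaluation:
  ¬x: Gödel ¬ of 0.02 = 0 (operand ≠ 0)
  (¬x ∨ x) = max(0, 0.02) = 0.02
  (x ∧ x) = min(0.02, 0.02) = 0.02
  ((x ∧ x) ∨ y) = max(0.02, 0.49) = 0.49
  (y ∧ x) = min(0.49, 0.02) = 0.02
  (y ⊃ (y ∧ x)): 0.49 > 0.02, so result = 0.02
  (((x ∧ x) ∨ y) ∨ (y ⊃ (y ∧ x))) = max(0.49, 0.02) = 0.49
  ((((x ∧ x) ∨ y) ∨ (y ⊃ (y ∧ x))) ⊃ y): 0.49 ≤ 0.49, so result = 1
  (x ∧ ((((x ∧ x) ∨ y) ∨ (y ⊃ (y ∧ x))) ⊃ y)) = min(0.02, 1) = 0.02
  ((¬x ∨ x) ∨ (x ∧ ((((x ∧ x) ∨ y) ∨ (y ⊃ (y ∧ x))) ⊃ y))) = max(0.02, 0.02) = 0.02
  Gödel value = 0.02
Łukasiewicz evaluation:
  ¬x: Łukasiewicz ¬ gives 1 − 0.02 = 0.98
  (¬x ∨ x) = max(0.98, 0.02) = 0.98
  (x ∧ x) = min(0.02, 0.02) = 0.02
  ((x ∧ x) ∨ y) = max(0.02, 0.49) = 0.49
  (y ∧ x) = min(0.49, 0.02) = 0.02
  (y ⊃ (y ∧ x)): min(1, 1 − 0.49 + 0.02) = 0.53
  (((x ∧ x) ∨ y) ∨ (y ⊃ (y ∧ x))) = max(0.49, 0.53) = 0.53
  ((((x ∧ x) ∨ y) ∨ (y ⊃ (y ∧ x))) ⊃ y): min(1, 1 − 0.53 + 0.49) = 0.96
  (x ∧ ((((x ∧ x) ∨ y) ∨ (y ⊃ (y ∧ x))) ⊃ y)) = min(0.02, 0.96) = 0.02
  ((¬x ∨ x) ∨ (x ∧ ((((x ∧ x) ∨ y) ∨ (y ⊃ (y ∧ x))) ⊃ y))) = max(0.98, 0.02) = 0.98
  Łukasiewicz value = 0.98
Difference: 0.02 − 0.98 = -0.96

-0.96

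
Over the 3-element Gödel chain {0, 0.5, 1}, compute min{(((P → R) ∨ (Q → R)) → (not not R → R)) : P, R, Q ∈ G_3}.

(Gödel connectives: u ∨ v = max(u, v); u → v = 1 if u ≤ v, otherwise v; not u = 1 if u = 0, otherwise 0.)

0.50

The minimum is attained at P = 0, R = 0.5, Q = 0:
  (P → R): 0 ≤ 0.5, so result = 1
  (Q → R): 0 ≤ 0.5, so result = 1
  ((P → R) ∨ (Q → R)) = max(1, 1) = 1
  not R: Gödel ¬ of 0.5 = 0 (operand ≠ 0)
  not not R: Gödel ¬ of 0 = 1 (operand is 0)
  (not not R → R): 1 > 0.5, so result = 0.5
  (((P → R) ∨ (Q → R)) → (not not R → R)): 1 > 0.5, so result = 0.5
Checking all 27 assignments confirms none give a value below 0.50.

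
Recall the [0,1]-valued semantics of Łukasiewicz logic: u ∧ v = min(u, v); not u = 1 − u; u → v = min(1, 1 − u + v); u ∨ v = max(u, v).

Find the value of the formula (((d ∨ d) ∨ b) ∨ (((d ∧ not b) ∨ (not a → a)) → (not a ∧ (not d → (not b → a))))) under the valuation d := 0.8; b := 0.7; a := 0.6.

0.80

(d ∨ d) = max(0.8, 0.8) = 0.8
((d ∨ d) ∨ b) = max(0.8, 0.7) = 0.8
not b: Łukasiewicz ¬ gives 1 − 0.7 = 0.3
(d ∧ not b) = min(0.8, 0.3) = 0.3
not a: Łukasiewicz ¬ gives 1 − 0.6 = 0.4
(not a → a): min(1, 1 − 0.4 + 0.6) = 1
((d ∧ not b) ∨ (not a → a)) = max(0.3, 1) = 1
not a: Łukasiewicz ¬ gives 1 − 0.6 = 0.4
not d: Łukasiewicz ¬ gives 1 − 0.8 = 0.2
not b: Łukasiewicz ¬ gives 1 − 0.7 = 0.3
(not b → a): min(1, 1 − 0.3 + 0.6) = 1
(not d → (not b → a)): min(1, 1 − 0.2 + 1) = 1
(not a ∧ (not d → (not b → a))) = min(0.4, 1) = 0.4
(((d ∧ not b) ∨ (not a → a)) → (not a ∧ (not d → (not b → a)))): min(1, 1 − 1 + 0.4) = 0.4
(((d ∨ d) ∨ b) ∨ (((d ∧ not b) ∨ (not a → a)) → (not a ∧ (not d → (not b → a))))) = max(0.8, 0.4) = 0.8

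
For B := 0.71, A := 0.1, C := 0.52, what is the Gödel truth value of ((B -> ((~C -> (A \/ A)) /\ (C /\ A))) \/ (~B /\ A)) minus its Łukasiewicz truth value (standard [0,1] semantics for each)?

Gödel evaluation:
  ~C: Gödel ¬ of 0.52 = 0 (operand ≠ 0)
  (A \/ A) = max(0.1, 0.1) = 0.1
  (~C -> (A \/ A)): 0 ≤ 0.1, so result = 1
  (C /\ A) = min(0.52, 0.1) = 0.1
  ((~C -> (A \/ A)) /\ (C /\ A)) = min(1, 0.1) = 0.1
  (B -> ((~C -> (A \/ A)) /\ (C /\ A))): 0.71 > 0.1, so result = 0.1
  ~B: Gödel ¬ of 0.71 = 0 (operand ≠ 0)
  (~B /\ A) = min(0, 0.1) = 0
  ((B -> ((~C -> (A \/ A)) /\ (C /\ A))) \/ (~B /\ A)) = max(0.1, 0) = 0.1
  Gödel value = 0.1
Łukasiewicz evaluation:
  ~C: Łukasiewicz ¬ gives 1 − 0.52 = 0.48
  (A \/ A) = max(0.1, 0.1) = 0.1
  (~C -> (A \/ A)): min(1, 1 − 0.48 + 0.1) = 0.62
  (C /\ A) = min(0.52, 0.1) = 0.1
  ((~C -> (A \/ A)) /\ (C /\ A)) = min(0.62, 0.1) = 0.1
  (B -> ((~C -> (A \/ A)) /\ (C /\ A))): min(1, 1 − 0.71 + 0.1) = 0.39
  ~B: Łukasiewicz ¬ gives 1 − 0.71 = 0.29
  (~B /\ A) = min(0.29, 0.1) = 0.1
  ((B -> ((~C -> (A \/ A)) /\ (C /\ A))) \/ (~B /\ A)) = max(0.39, 0.1) = 0.39
  Łukasiewicz value = 0.39
Difference: 0.1 − 0.39 = -0.29

-0.29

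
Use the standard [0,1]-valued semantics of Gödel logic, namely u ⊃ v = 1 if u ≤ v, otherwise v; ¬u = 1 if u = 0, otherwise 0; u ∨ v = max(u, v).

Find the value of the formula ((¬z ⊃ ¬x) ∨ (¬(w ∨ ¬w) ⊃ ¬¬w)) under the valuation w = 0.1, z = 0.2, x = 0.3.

¬z: Gödel ¬ of 0.2 = 0 (operand ≠ 0)
¬x: Gödel ¬ of 0.3 = 0 (operand ≠ 0)
(¬z ⊃ ¬x): 0 ≤ 0, so result = 1
¬w: Gödel ¬ of 0.1 = 0 (operand ≠ 0)
(w ∨ ¬w) = max(0.1, 0) = 0.1
¬(w ∨ ¬w): Gödel ¬ of 0.1 = 0 (operand ≠ 0)
¬w: Gödel ¬ of 0.1 = 0 (operand ≠ 0)
¬¬w: Gödel ¬ of 0 = 1 (operand is 0)
(¬(w ∨ ¬w) ⊃ ¬¬w): 0 ≤ 1, so result = 1
((¬z ⊃ ¬x) ∨ (¬(w ∨ ¬w) ⊃ ¬¬w)) = max(1, 1) = 1

1.00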